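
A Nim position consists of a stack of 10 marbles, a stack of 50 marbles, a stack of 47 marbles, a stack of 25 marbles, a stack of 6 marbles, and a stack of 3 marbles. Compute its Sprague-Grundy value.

11

Compute the nim-sum pairwise:
10 ⊕ 50 = 56
56 ⊕ 47 = 23
23 ⊕ 25 = 14
14 ⊕ 6 = 8
8 ⊕ 3 = 11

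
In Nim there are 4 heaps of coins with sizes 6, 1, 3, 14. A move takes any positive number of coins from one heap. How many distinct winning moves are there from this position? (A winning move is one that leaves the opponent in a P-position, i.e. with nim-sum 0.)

1

Compute the nim-sum pairwise:
6 ⊕ 1 = 7
7 ⊕ 3 = 4
4 ⊕ 14 = 10
The overall nim-sum is X = 10. A heap of size p has a winning move iff p XOR X < p (reduce it to p XOR X).
  6: 6 XOR 10 = 12 ≥ 6 — no move.
  1: 1 XOR 10 = 11 ≥ 1 — no move.
  3: 3 XOR 10 = 9 ≥ 3 — no move.
  14: 14 XOR 10 = 4 < 14 — winning move (to 4).
That gives 1 winning move.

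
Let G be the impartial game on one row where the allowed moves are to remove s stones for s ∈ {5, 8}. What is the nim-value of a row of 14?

0

Compute g(0), g(1), … for moves {5, 8}:
k:     0  1  2  3  4  5  6  7  8  9 10 11 12 13 14
g(k):  0  0  0  0  0  1  1  1  1  1  2  2  2  0  0
So g(14) = 0.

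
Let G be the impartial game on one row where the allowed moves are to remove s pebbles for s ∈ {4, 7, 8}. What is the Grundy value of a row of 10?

2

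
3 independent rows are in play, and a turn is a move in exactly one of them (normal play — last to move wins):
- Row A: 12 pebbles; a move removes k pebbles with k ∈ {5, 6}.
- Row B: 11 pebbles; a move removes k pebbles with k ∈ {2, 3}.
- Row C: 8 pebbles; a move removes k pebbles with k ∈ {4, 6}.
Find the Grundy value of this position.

2

Grundy values for row A (subtraction set {5, 6}):
g(0) = mex{} = 0
g(1) = mex{} = 0
g(2) = mex{} = 0
g(3) = mex{} = 0
g(4) = mex{} = 0
g(5) = mex{0} = 1
g(6) = mex{0} = 1
g(7) = mex{0} = 1
g(8) = mex{0} = 1
g(9) = mex{0} = 1
g(10) = mex{0,1} = 2
g(11) = mex{1} = 0
g(12) = mex{1} = 0
So g(12) = 0.
Grundy values for row B (subtraction set {2, 3}):
g(0) = mex{} = 0
g(1) = mex{} = 0
g(2) = mex{0} = 1
g(3) = mex{0} = 1
g(4) = mex{0,1} = 2
g(5) = mex{1} = 0
g(6) = mex{1,2} = 0
g(7) = mex{0,2} = 1
g(8) = mex{0} = 1
g(9) = mex{0,1} = 2
g(10) = mex{1} = 0
g(11) = mex{1,2} = 0
So g(11) = 0.
Build the Grundy sequence for row C with g(k) = mex{g(k−s) : s ∈ {4, 6}, s ≤ k}:
g(0) = mex{} = 0
g(1) = mex{} = 0
g(2) = mex{} = 0
g(3) = mex{} = 0
g(4) = mex{0} = 1
g(5) = mex{0} = 1
g(6) = mex{0} = 1
g(7) = mex{0} = 1
g(8) = mex{0,1} = 2
So g(8) = 2.
By the Sprague-Grundy theorem, the Grundy value of a sum of independent games is the XOR of the component values.
Combined value = 0 ⊕ 0 ⊕ 2 = 2.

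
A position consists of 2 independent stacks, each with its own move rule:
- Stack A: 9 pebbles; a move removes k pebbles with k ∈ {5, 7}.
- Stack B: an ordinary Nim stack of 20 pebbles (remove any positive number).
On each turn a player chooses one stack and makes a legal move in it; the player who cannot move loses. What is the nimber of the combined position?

Build the Grundy sequence for stack A with g(k) = mex{g(k−s) : s ∈ {5, 7}, s ≤ k}:
k:     0  1  2  3  4  5  6  7  8  9
g(k):  0  0  0  0  0  1  1  1  1  1
So g(9) = 1.
Stack B is a plain Nim stack of size 20, so its Grundy value is 20.
By the Sprague-Grundy theorem, the Grundy value of a sum of independent games is the XOR of the component values.
Combined value = 1 ⊕ 20 = 21.

21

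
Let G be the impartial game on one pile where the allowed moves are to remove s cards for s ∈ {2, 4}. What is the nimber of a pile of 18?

Compute g(0), g(1), … for moves {2, 4}:
k:     0  1  2  3  4  5  6  7  8  9 10 11 12 13 14 15 16 17 18
g(k):  0  0  1  1  2  2  0  0  1  1  2  2  0  0  1  1  2  2  0
So g(18) = 0.

0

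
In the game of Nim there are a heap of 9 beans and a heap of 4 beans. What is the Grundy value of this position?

13

In binary:
  1001  (9)
  0100  (4)
  ----
  1101  (13)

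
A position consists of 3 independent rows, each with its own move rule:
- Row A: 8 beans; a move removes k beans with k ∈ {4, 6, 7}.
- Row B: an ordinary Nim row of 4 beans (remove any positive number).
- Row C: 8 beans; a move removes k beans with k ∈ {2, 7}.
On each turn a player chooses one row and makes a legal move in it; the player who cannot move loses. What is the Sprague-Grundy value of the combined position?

4

For row A, compute g(0), g(1), … with moves {4, 6, 7}:
k:     0  1  2  3  4  5  6  7  8
g(k):  0  0  0  0  1  1  1  1  2
So g(8) = 2.
Row B is a plain Nim row of size 4, so its Grundy value is 4.
For row C, compute g(0), g(1), … with moves {2, 7}:
g(0) = mex{} = 0
g(1) = mex{} = 0
g(2) = mex{0} = 1
g(3) = mex{0} = 1
g(4) = mex{1} = 0
g(5) = mex{1} = 0
g(6) = mex{0} = 1
g(7) = mex{0} = 1
g(8) = mex{0,1} = 2
So g(8) = 2.
By the Sprague-Grundy theorem, the Grundy value of a sum of independent games is the XOR of the component values.
Combined value = 2 ⊕ 4 ⊕ 2 = 4.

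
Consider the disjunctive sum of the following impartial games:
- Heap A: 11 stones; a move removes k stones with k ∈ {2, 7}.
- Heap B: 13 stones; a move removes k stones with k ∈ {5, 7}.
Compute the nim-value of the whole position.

1

Build the Grundy sequence for heap A with g(k) = mex{g(k−s) : s ∈ {2, 7}, s ≤ k}:
g(0) = mex{} = 0
g(1) = mex{} = 0
g(2) = mex{0} = 1
g(3) = mex{0} = 1
g(4) = mex{1} = 0
g(5) = mex{1} = 0
g(6) = mex{0} = 1
g(7) = mex{0} = 1
g(8) = mex{0,1} = 2
g(9) = mex{1} = 0
g(10) = mex{1,2} = 0
g(11) = mex{0} = 1
So g(11) = 1.
Grundy values for heap B (subtraction set {5, 7}):
g(0) = mex{} = 0
g(1) = mex{} = 0
g(2) = mex{} = 0
g(3) = mex{} = 0
g(4) = mex{} = 0
g(5) = mex{0} = 1
g(6) = mex{0} = 1
g(7) = mex{0} = 1
g(8) = mex{0} = 1
g(9) = mex{0} = 1
g(10) = mex{0,1} = 2
g(11) = mex{0,1} = 2
g(12) = mex{1} = 0
g(13) = mex{1} = 0
So g(13) = 0.
By the Sprague-Grundy theorem, the Grundy value of a sum of independent games is the XOR of the component values.
Combined value = 1 XOR 0 = 1.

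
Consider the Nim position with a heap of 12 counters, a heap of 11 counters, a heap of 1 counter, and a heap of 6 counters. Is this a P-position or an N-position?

In binary:
  1100  (12)
  1011  (11)
  0001  (1)
  0110  (6)
  ----
  0000  (0)
The nim-sum is 0, so this is a P-position: the player to move is in a losing position under optimal play.

P-position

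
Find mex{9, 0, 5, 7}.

0 is in the set but 1 is not, so the mex is 1.

1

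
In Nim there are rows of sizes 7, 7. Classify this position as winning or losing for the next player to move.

Losing position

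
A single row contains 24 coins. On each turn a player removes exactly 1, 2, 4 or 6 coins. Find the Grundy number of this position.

0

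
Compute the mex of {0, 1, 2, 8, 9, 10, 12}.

The values 0, 1, 2 are all present; 3 is the first non-negative integer missing from the set.

3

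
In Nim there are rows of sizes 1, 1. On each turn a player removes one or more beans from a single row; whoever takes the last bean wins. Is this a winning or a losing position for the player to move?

Losing position

In binary:
  1  (1)
  1  (1)
  -
  0  (0)
The nim-sum is 0, so this is a P-position: the player to move is in a losing position under optimal play.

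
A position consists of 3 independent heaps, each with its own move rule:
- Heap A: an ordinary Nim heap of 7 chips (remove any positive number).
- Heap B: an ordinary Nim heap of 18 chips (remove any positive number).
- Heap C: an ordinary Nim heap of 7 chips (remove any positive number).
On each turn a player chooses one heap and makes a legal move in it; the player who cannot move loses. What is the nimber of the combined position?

Heap A is a plain Nim heap of size 7, so its Grundy value is 7.
Heap B is a plain Nim heap of size 18, so its Grundy value is 18.
Heap C is a plain Nim heap of size 7, so its Grundy value is 7.
By the Sprague-Grundy theorem, the Grundy value of a sum of independent games is the XOR of the component values.
Combined value = 7 XOR 18 XOR 7 = 18.

18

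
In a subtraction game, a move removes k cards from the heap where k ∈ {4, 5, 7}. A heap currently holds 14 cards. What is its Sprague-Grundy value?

0

Compute g(0), g(1), … for moves {4, 5, 7}:
k:     0  1  2  3  4  5  6  7  8  9 10 11 12 13 14
g(k):  0  0  0  0  1  1  1  1  2  2  2  0  0  0  0
So g(14) = 0.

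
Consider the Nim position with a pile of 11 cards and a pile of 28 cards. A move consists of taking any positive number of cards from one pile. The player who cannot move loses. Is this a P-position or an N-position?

Compute the nim-sum pairwise:
11 ^ 28 = 23
The nim-sum is 23 ≠ 0, so this is an N-position: the player to move can win.

N-position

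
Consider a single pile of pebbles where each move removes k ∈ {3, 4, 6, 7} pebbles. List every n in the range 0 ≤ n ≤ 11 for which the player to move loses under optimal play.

0, 1, 2, 10, 11

Build the Grundy sequence with g(k) = mex{g(k−s) : s ∈ {3, 4, 6, 7}, s ≤ k}:
g(0) = mex{} = 0
g(1) = mex{} = 0
g(2) = mex{} = 0
g(3) = mex{0} = 1
g(4) = mex{0} = 1
g(5) = mex{0} = 1
g(6) = mex{0,1} = 2
g(7) = mex{0,1} = 2
g(8) = mex{0,1} = 2
g(9) = mex{0,1,2} = 3
g(10) = mex{1,2} = 0
g(11) = mex{1,2} = 0
The P-positions (g = 0) in 0..11 are 0, 1, 2, 10, 11.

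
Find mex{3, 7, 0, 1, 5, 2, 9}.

4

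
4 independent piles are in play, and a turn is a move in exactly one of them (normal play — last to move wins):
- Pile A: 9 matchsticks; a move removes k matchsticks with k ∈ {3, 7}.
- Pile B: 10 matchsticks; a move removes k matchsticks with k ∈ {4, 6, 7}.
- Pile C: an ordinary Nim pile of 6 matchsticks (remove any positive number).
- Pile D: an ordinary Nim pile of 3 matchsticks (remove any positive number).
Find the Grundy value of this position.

6

For pile A, compute g(0), g(1), … with moves {3, 7}:
k:     0  1  2  3  4  5  6  7  8  9
g(k):  0  0  0  1  1  1  0  2  2  1
So g(9) = 1.
Build the Grundy sequence for pile B with g(k) = mex{g(k−s) : s ∈ {4, 6, 7}, s ≤ k}:
g(0) = mex{} = 0
g(1) = mex{} = 0
g(2) = mex{} = 0
g(3) = mex{} = 0
g(4) = mex{0} = 1
g(5) = mex{0} = 1
g(6) = mex{0} = 1
g(7) = mex{0} = 1
g(8) = mex{0,1} = 2
g(9) = mex{0,1} = 2
g(10) = mex{0,1} = 2
So g(10) = 2.
Pile C is a plain Nim pile of size 6, so its Grundy value is 6.
Pile D is a plain Nim pile of size 3, so its Grundy value is 3.
By the Sprague-Grundy theorem, the Grundy value of a sum of independent games is the XOR of the component values.
Combined value = 1 XOR 2 XOR 6 XOR 3 = 6.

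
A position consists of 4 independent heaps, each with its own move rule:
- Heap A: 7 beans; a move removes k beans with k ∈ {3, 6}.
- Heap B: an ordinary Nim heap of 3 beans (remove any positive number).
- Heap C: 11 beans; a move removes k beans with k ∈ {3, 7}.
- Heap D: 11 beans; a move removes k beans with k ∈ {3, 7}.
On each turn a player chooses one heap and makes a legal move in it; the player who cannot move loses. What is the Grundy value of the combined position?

Grundy values for heap A (subtraction set {3, 6}):
g(0) = mex{} = 0
g(1) = mex{} = 0
g(2) = mex{} = 0
g(3) = mex{0} = 1
g(4) = mex{0} = 1
g(5) = mex{0} = 1
g(6) = mex{0,1} = 2
g(7) = mex{0,1} = 2
So g(7) = 2.
Heap B is a plain Nim heap of size 3, so its Grundy value is 3.
For heap C, compute g(0), g(1), … with moves {3, 7}:
k:     0  1  2  3  4  5  6  7  8  9 10 11
g(k):  0  0  0  1  1  1  0  2  2  1  0  0
So g(11) = 0.
For heap D, compute g(0), g(1), … with moves {3, 7}:
g(0) = mex{} = 0
g(1) = mex{} = 0
g(2) = mex{} = 0
g(3) = mex{0} = 1
g(4) = mex{0} = 1
g(5) = mex{0} = 1
g(6) = mex{1} = 0
g(7) = mex{0,1} = 2
g(8) = mex{0,1} = 2
g(9) = mex{0} = 1
g(10) = mex{1,2} = 0
g(11) = mex{1,2} = 0
So g(11) = 0.
The value of a disjunctive sum is the nim-sum of the parts.
Combined value = 2 XOR 3 XOR 0 XOR 0 = 1.

1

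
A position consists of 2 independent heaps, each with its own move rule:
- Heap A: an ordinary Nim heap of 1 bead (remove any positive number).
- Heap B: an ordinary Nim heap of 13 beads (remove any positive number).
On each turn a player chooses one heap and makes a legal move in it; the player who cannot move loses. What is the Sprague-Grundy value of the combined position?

12

Heap A is a plain Nim heap of size 1, so its Grundy value is 1.
Heap B is a plain Nim heap of size 13, so its Grundy value is 13.
The value of a disjunctive sum is the nim-sum of the parts.
Combined value = 1 ⊕ 13 = 12.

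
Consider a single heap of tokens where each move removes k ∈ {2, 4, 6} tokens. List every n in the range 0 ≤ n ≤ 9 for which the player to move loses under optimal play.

0, 1, 8, 9

Grundy values for subtraction set {2, 4, 6}:
g(0) = mex{} = 0
g(1) = mex{} = 0
g(2) = mex{0} = 1
g(3) = mex{0} = 1
g(4) = mex{0,1} = 2
g(5) = mex{0,1} = 2
g(6) = mex{0,1,2} = 3
g(7) = mex{0,1,2} = 3
g(8) = mex{1,2,3} = 0
g(9) = mex{1,2,3} = 0
The P-positions (g = 0) in 0..9 are 0, 1, 8, 9.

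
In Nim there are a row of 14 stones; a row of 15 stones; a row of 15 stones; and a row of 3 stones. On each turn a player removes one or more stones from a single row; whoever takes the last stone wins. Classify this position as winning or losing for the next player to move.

Winning position

Compute the nim-sum pairwise:
14 XOR 15 = 1
1 XOR 15 = 14
14 XOR 3 = 13
The nim-sum is 13 ≠ 0, so this is an N-position: the player to move can win.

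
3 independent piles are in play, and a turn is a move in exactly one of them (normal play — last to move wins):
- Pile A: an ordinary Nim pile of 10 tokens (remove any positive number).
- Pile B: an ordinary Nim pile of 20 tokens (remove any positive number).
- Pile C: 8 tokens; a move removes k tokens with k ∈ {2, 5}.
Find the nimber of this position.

30

Pile A is a plain Nim pile of size 10, so its Grundy value is 10.
Pile B is a plain Nim pile of size 20, so its Grundy value is 20.
For pile C, compute g(0), g(1), … with moves {2, 5}:
g(0) = mex{} = 0
g(1) = mex{} = 0
g(2) = mex{0} = 1
g(3) = mex{0} = 1
g(4) = mex{1} = 0
g(5) = mex{0,1} = 2
g(6) = mex{0} = 1
g(7) = mex{1,2} = 0
g(8) = mex{1} = 0
So g(8) = 0.
By the Sprague-Grundy theorem, the Grundy value of a sum of independent games is the XOR of the component values.
Combined value = 10 XOR 20 XOR 0 = 30.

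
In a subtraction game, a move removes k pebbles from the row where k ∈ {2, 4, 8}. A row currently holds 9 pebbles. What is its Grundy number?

1

Build the Grundy sequence with g(k) = mex{g(k−s) : s ∈ {2, 4, 8}, s ≤ k}:
k:     0  1  2  3  4  5  6  7  8  9
g(k):  0  0  1  1  2  2  0  0  1  1
So g(9) = 1.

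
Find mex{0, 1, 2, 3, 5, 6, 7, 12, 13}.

4

The values 0, 1, 2, 3 are all present; 4 is the first non-negative integer missing from the set.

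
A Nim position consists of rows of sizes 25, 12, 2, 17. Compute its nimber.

Write each in binary and XOR column by column:
  11001  (25)
  01100  (12)
  00010  (2)
  10001  (17)
  -----
  00110  (6)

6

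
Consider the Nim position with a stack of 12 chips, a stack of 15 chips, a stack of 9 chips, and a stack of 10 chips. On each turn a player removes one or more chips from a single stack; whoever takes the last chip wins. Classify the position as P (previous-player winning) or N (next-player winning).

In binary:
  1100  (12)
  1111  (15)
  1001  (9)
  1010  (10)
  ----
  0000  (0)
The nim-sum is 0, so this is a P-position: the player to move is in a losing position under optimal play.

P-position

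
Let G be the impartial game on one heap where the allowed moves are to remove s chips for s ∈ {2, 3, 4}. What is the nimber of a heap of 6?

0

Build the Grundy sequence with g(k) = mex{g(k−s) : s ∈ {2, 3, 4}, s ≤ k}:
g(0) = mex{} = 0
g(1) = mex{} = 0
g(2) = mex{0} = 1
g(3) = mex{0} = 1
g(4) = mex{0,1} = 2
g(5) = mex{0,1} = 2
g(6) = mex{1,2} = 0
So g(6) = 0.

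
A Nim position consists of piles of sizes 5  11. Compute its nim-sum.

14

Nim-sum: 5 XOR 11 = 14.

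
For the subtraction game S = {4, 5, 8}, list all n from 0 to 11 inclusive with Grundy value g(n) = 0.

Grundy values for subtraction set {4, 5, 8}:
g(0) = mex{} = 0
g(1) = mex{} = 0
g(2) = mex{} = 0
g(3) = mex{} = 0
g(4) = mex{0} = 1
g(5) = mex{0} = 1
g(6) = mex{0} = 1
g(7) = mex{0} = 1
g(8) = mex{0,1} = 2
g(9) = mex{0,1} = 2
g(10) = mex{0,1} = 2
g(11) = mex{0,1} = 2
The P-positions (g = 0) in 0..11 are 0, 1, 2, 3.

0, 1, 2, 3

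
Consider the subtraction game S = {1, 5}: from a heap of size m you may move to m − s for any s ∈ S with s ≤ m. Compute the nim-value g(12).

Compute g(0), g(1), … for moves {1, 5}:
k:     0  1  2  3  4  5  6  7  8  9 10 11 12
g(k):  0  1  0  1  0  1  0  1  0  1  0  1  0
So g(12) = 0.

0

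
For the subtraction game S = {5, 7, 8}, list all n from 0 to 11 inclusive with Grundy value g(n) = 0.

0, 1, 2, 3, 4

Build the Grundy sequence with g(k) = mex{g(k−s) : s ∈ {5, 7, 8}, s ≤ k}:
g(0) = mex{} = 0
g(1) = mex{} = 0
g(2) = mex{} = 0
g(3) = mex{} = 0
g(4) = mex{} = 0
g(5) = mex{0} = 1
g(6) = mex{0} = 1
g(7) = mex{0} = 1
g(8) = mex{0} = 1
g(9) = mex{0} = 1
g(10) = mex{0,1} = 2
g(11) = mex{0,1} = 2
The P-positions (g = 0) in 0..11 are 0, 1, 2, 3, 4.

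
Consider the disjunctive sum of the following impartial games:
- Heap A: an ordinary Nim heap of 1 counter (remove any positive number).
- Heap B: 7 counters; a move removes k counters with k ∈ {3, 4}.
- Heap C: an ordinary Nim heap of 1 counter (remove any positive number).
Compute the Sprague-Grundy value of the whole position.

Heap A is a plain Nim heap of size 1, so its Grundy value is 1.
Grundy values for heap B (subtraction set {3, 4}):
g(0) = mex{} = 0
g(1) = mex{} = 0
g(2) = mex{} = 0
g(3) = mex{0} = 1
g(4) = mex{0} = 1
g(5) = mex{0} = 1
g(6) = mex{0,1} = 2
g(7) = mex{1} = 0
So g(7) = 0.
Heap C is a plain Nim heap of size 1, so its Grundy value is 1.
By the Sprague-Grundy theorem, the Grundy value of a sum of independent games is the XOR of the component values.
Combined value = 1 ⊕ 0 ⊕ 1 = 0.

0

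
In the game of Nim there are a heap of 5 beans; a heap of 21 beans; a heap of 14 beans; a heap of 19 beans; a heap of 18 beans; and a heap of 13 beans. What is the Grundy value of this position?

18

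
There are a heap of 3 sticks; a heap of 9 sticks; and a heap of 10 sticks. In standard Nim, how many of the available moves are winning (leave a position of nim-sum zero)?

Compute the nim-sum pairwise:
3 ⊕ 9 = 10
10 ⊕ 10 = 0
The nim-sum is already 0, so every move leaves a nonzero nim-sum — there are no winning moves.

0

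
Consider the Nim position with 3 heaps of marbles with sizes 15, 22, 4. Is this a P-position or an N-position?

N-position

Write each in binary and XOR column by column:
  01111  (15)
  10110  (22)
  00100  (4)
  -----
  11101  (29)
The nim-sum is 29 ≠ 0, so this is an N-position: the player to move can win.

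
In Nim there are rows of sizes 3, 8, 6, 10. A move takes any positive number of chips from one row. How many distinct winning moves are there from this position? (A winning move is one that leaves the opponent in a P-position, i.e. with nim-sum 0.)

In binary:
  0011  (3)
  1000  (8)
  0110  (6)
  1010  (10)
  ----
  0111  (7)
The overall nim-sum is X = 7. A row of size p has a winning move iff p XOR X < p (reduce it to p XOR X).
  3: 3 XOR 7 = 4 ≥ 3 — no move.
  8: 8 XOR 7 = 15 ≥ 8 — no move.
  6: 6 XOR 7 = 1 < 6 — winning move (to 1).
  10: 10 XOR 7 = 13 ≥ 10 — no move.
That gives 1 winning move.

1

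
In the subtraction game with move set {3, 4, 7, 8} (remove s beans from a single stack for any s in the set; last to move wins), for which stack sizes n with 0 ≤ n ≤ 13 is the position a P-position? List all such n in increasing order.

0, 1, 2, 11, 12, 13

Build the Grundy sequence with g(k) = mex{g(k−s) : s ∈ {3, 4, 7, 8}, s ≤ k}:
k:     0  1  2  3  4  5  6  7  8  9 10 11 12 13
g(k):  0  0  0  1  1  1  2  2  2  3  3  0  0  0
The P-positions (g = 0) in 0..13 are 0, 1, 2, 11, 12, 13.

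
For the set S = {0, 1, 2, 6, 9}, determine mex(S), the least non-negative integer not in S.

The values 0, 1, 2 are all present; 3 is the first non-negative integer missing from the set.

3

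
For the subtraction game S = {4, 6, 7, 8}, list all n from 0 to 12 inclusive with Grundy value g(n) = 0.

0, 1, 2, 3, 12

Build the Grundy sequence with g(k) = mex{g(k−s) : s ∈ {4, 6, 7, 8}, s ≤ k}:
k:     0  1  2  3  4  5  6  7  8  9 10 11 12
g(k):  0  0  0  0  1  1  1  1  2  2  2  2  0
The P-positions (g = 0) in 0..12 are 0, 1, 2, 3, 12.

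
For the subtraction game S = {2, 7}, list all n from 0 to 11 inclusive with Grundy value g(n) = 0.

0, 1, 4, 5, 9, 10

Compute g(0), g(1), … for moves {2, 7}:
k:     0  1  2  3  4  5  6  7  8  9 10 11
g(k):  0  0  1  1  0  0  1  1  2  0  0  1
The P-positions (g = 0) in 0..11 are 0, 1, 4, 5, 9, 10.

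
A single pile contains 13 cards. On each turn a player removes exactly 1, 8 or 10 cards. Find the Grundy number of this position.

Grundy values for subtraction set {1, 8, 10}:
k:     0  1  2  3  4  5  6  7  8  9 10 11 12 13
g(k):  0  1  0  1  0  1  0  1  2  0  1  0  1  0
So g(13) = 0.

0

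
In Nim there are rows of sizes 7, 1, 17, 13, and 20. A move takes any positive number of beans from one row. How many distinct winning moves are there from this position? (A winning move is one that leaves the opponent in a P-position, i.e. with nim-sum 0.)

1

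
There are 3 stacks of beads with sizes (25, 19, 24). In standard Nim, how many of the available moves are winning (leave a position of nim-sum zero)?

3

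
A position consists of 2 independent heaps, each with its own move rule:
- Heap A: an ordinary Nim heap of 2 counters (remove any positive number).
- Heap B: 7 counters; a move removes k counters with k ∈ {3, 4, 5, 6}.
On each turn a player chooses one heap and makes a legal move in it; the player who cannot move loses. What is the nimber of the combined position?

0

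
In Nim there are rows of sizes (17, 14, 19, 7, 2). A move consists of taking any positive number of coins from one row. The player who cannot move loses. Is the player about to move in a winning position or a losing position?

Winning position

Compute the nim-sum pairwise:
17 ^ 14 = 31
31 ^ 19 = 12
12 ^ 7 = 11
11 ^ 2 = 9
The nim-sum is 9 ≠ 0, so this is an N-position: the player to move can win.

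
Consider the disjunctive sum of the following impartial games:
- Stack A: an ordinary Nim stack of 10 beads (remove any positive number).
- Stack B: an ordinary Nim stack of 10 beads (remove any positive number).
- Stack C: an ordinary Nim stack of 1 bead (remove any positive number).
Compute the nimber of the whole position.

1

Stack A is a plain Nim stack of size 10, so its Grundy value is 10.
Stack B is a plain Nim stack of size 10, so its Grundy value is 10.
Stack C is a plain Nim stack of size 1, so its Grundy value is 1.
The value of a disjunctive sum is the nim-sum of the parts.
Combined value = 10 ⊕ 10 ⊕ 1 = 1.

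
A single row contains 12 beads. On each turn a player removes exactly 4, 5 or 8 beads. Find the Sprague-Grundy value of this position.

0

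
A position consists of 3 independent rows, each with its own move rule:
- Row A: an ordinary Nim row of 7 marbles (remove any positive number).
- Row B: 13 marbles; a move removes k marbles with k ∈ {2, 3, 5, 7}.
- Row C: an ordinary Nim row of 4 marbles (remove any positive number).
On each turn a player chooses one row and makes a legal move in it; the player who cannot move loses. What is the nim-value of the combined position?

Row A is a plain Nim row of size 7, so its Grundy value is 7.
Build the Grundy sequence for row B with g(k) = mex{g(k−s) : s ∈ {2, 3, 5, 7}, s ≤ k}:
k:     0  1  2  3  4  5  6  7  8  9 10 11 12 13
g(k):  0  0  1  1  2  2  3  3  4  0  0  1  1  2
So g(13) = 2.
Row C is a plain Nim row of size 4, so its Grundy value is 4.
By the Sprague-Grundy theorem, the Grundy value of a sum of independent games is the XOR of the component values.
Combined value = 7 XOR 2 XOR 4 = 1.

1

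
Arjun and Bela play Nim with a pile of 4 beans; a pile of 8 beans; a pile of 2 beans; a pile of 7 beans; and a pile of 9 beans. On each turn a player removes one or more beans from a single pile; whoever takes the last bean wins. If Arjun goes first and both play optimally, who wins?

Bela wins

Bitwise XOR of the heap sizes:
  0100  (4)
  1000  (8)
  0010  (2)
  0111  (7)
  1001  (9)
  ----
  0000  (0)
The nim-sum is 0, so this is a P-position: the player to move is in a losing position under optimal play; Arjun is about to move from it and so loses — Bela wins.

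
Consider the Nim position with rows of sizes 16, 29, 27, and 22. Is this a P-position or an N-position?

P-position

Nim-sum: 16 ⊕ 29 ⊕ 27 ⊕ 22 = 0.
The nim-sum is 0, so this is a P-position: the player to move is in a losing position under optimal play.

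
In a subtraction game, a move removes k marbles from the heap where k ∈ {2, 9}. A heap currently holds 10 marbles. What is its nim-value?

1

Build the Grundy sequence with g(k) = mex{g(k−s) : s ∈ {2, 9}, s ≤ k}:
g(0) = mex{} = 0
g(1) = mex{} = 0
g(2) = mex{0} = 1
g(3) = mex{0} = 1
g(4) = mex{1} = 0
g(5) = mex{1} = 0
g(6) = mex{0} = 1
g(7) = mex{0} = 1
g(8) = mex{1} = 0
g(9) = mex{0,1} = 2
g(10) = mex{0} = 1
So g(10) = 1.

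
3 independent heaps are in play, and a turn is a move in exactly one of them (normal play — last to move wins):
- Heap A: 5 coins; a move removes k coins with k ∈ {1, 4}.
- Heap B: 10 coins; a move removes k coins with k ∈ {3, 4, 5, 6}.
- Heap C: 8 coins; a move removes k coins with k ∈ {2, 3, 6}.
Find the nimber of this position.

2

For heap A, compute g(0), g(1), … with moves {1, 4}:
g(0) = mex{} = 0
g(1) = mex{0} = 1
g(2) = mex{1} = 0
g(3) = mex{0} = 1
g(4) = mex{0,1} = 2
g(5) = mex{1,2} = 0
So g(5) = 0.
Build the Grundy sequence for heap B with g(k) = mex{g(k−s) : s ∈ {3, 4, 5, 6}, s ≤ k}:
k:     0  1  2  3  4  5  6  7  8  9 10
g(k):  0  0  0  1  1  1  2  2  2  0  0
So g(10) = 0.
Grundy values for heap C (subtraction set {2, 3, 6}):
k:     0  1  2  3  4  5  6  7  8
g(k):  0  0  1  1  2  0  3  1  2
So g(8) = 2.
By the Sprague-Grundy theorem, the Grundy value of a sum of independent games is the XOR of the component values.
Combined value = 0 XOR 0 XOR 2 = 2.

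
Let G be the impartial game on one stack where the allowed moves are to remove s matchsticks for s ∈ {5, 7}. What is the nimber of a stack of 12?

Build the Grundy sequence with g(k) = mex{g(k−s) : s ∈ {5, 7}, s ≤ k}:
g(0) = mex{} = 0
g(1) = mex{} = 0
g(2) = mex{} = 0
g(3) = mex{} = 0
g(4) = mex{} = 0
g(5) = mex{0} = 1
g(6) = mex{0} = 1
g(7) = mex{0} = 1
g(8) = mex{0} = 1
g(9) = mex{0} = 1
g(10) = mex{0,1} = 2
g(11) = mex{0,1} = 2
g(12) = mex{1} = 0
So g(12) = 0.

0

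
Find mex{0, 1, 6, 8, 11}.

2

The values 0, 1 are all present; 2 is the first non-negative integer missing from the set.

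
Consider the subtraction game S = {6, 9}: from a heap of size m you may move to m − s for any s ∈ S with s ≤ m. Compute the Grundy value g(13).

2

Build the Grundy sequence with g(k) = mex{g(k−s) : s ∈ {6, 9}, s ≤ k}:
k:     0  1  2  3  4  5  6  7  8  9 10 11 12 13
g(k):  0  0  0  0  0  0  1  1  1  1  1  1  2  2
So g(13) = 2.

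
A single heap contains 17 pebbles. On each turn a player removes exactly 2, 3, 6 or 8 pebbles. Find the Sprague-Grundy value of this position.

1

Compute g(0), g(1), … for moves {2, 3, 6, 8}:
k:     0  1  2  3  4  5  6  7  8  9 10 11 12 13 14 15 16 17
g(k):  0  0  1  1  2  0  3  1  2  2  0  3  1  2  0  0  1  1
So g(17) = 1.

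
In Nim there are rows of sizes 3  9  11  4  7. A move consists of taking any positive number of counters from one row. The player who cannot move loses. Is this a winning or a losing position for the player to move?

Winning position

Compute the nim-sum pairwise:
3 ^ 9 = 10
10 ^ 11 = 1
1 ^ 4 = 5
5 ^ 7 = 2
The nim-sum is 2 ≠ 0, so this is an N-position: the player to move can win.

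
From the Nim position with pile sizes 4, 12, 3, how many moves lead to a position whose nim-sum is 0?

Nim-sum: 4 ^ 12 ^ 3 = 11.
The overall nim-sum is X = 11. A pile of size p has a winning move iff p XOR X < p (reduce it to p XOR X).
  4: 4 XOR 11 = 15 ≥ 4 — no move.
  12: 12 XOR 11 = 7 < 12 — winning move (to 7).
  3: 3 XOR 11 = 8 ≥ 3 — no move.
That gives 1 winning move.

1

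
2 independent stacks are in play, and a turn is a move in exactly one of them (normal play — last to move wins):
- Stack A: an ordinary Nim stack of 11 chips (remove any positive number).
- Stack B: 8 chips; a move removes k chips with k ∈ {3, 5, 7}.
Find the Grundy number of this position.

9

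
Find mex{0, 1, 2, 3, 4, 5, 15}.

6

The values 0, 1, 2, 3, 4, 5 are all present; 6 is the first non-negative integer missing from the set.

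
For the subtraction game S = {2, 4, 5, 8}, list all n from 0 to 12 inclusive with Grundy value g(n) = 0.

Compute g(0), g(1), … for moves {2, 4, 5, 8}:
k:     0  1  2  3  4  5  6  7  8  9 10 11 12
g(k):  0  0  1  1  2  2  3  0  4  1  0  2  1
The P-positions (g = 0) in 0..12 are 0, 1, 7, 10.

0, 1, 7, 10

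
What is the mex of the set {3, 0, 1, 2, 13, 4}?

5

The values 0, 1, 2, 3, 4 are all present; 5 is the first non-negative integer missing from the set.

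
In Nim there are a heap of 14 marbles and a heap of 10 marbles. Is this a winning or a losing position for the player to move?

Write each in binary and XOR column by column:
  1110  (14)
  1010  (10)
  ----
  0100  (4)
The nim-sum is 4 ≠ 0, so this is an N-position: the player to move can win.

Winning position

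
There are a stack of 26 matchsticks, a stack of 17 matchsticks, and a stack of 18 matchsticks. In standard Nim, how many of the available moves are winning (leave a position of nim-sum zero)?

Nim-sum: 26 ⊕ 17 ⊕ 18 = 25.
The overall nim-sum is X = 25. A stack of size p has a winning move iff p XOR X < p (reduce it to p XOR X).
  26: 26 XOR 25 = 3 < 26 — winning move (to 3).
  17: 17 XOR 25 = 8 < 17 — winning move (to 8).
  18: 18 XOR 25 = 11 < 18 — winning move (to 11).
That gives 3 winning moves.

3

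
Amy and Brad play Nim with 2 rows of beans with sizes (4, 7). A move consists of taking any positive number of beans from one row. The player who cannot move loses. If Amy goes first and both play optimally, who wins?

Compute the nim-sum pairwise:
4 ⊕ 7 = 3
The nim-sum is 3 ≠ 0, so this is an N-position: the player to move can win; Amy has a winning move.

Amy wins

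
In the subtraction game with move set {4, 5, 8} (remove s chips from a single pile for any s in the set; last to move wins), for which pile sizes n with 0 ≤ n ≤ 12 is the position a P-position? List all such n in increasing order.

0, 1, 2, 3, 12

Compute g(0), g(1), … for moves {4, 5, 8}:
g(0) = mex{} = 0
g(1) = mex{} = 0
g(2) = mex{} = 0
g(3) = mex{} = 0
g(4) = mex{0} = 1
g(5) = mex{0} = 1
g(6) = mex{0} = 1
g(7) = mex{0} = 1
g(8) = mex{0,1} = 2
g(9) = mex{0,1} = 2
g(10) = mex{0,1} = 2
g(11) = mex{0,1} = 2
g(12) = mex{1,2} = 0
The P-positions (g = 0) in 0..12 are 0, 1, 2, 3, 12.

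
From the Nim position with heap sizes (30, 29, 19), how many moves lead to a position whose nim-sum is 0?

Compute the nim-sum pairwise:
30 ^ 29 = 3
3 ^ 19 = 16
The overall nim-sum is X = 16. A heap of size p has a winning move iff p XOR X < p (reduce it to p XOR X).
  30: 30 XOR 16 = 14 < 30 — winning move (to 14).
  29: 29 XOR 16 = 13 < 29 — winning move (to 13).
  19: 19 XOR 16 = 3 < 19 — winning move (to 3).
That gives 3 winning moves.

3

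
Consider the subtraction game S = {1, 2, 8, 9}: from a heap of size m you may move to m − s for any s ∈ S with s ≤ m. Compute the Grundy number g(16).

Grundy values for subtraction set {1, 2, 8, 9}:
k:     0  1  2  3  4  5  6  7  8  9 10 11 12 13 14 15 16
g(k):  0  1  2  0  1  2  0  1  2  3  0  1  2  0  1  2  0
So g(16) = 0.

0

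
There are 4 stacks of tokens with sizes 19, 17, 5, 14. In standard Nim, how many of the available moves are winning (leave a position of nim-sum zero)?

1

Nim-sum: 19 ^ 17 ^ 5 ^ 14 = 9.
The overall nim-sum is X = 9. A stack of size p has a winning move iff p XOR X < p (reduce it to p XOR X).
  19: 19 XOR 9 = 26 ≥ 19 — no move.
  17: 17 XOR 9 = 24 ≥ 17 — no move.
  5: 5 XOR 9 = 12 ≥ 5 — no move.
  14: 14 XOR 9 = 7 < 14 — winning move (to 7).
That gives 1 winning move.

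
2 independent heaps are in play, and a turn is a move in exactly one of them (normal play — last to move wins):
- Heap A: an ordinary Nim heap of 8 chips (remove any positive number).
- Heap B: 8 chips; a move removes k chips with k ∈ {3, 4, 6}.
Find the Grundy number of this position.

10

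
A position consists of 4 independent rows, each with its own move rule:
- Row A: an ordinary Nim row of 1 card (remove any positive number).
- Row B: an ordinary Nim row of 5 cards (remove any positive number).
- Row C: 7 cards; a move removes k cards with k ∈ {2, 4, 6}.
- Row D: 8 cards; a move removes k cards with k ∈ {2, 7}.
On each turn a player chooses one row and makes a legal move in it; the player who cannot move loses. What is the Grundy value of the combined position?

Row A is a plain Nim row of size 1, so its Grundy value is 1.
Row B is a plain Nim row of size 5, so its Grundy value is 5.
Grundy values for row C (subtraction set {2, 4, 6}):
g(0) = mex{} = 0
g(1) = mex{} = 0
g(2) = mex{0} = 1
g(3) = mex{0} = 1
g(4) = mex{0,1} = 2
g(5) = mex{0,1} = 2
g(6) = mex{0,1,2} = 3
g(7) = mex{0,1,2} = 3
So g(7) = 3.
Grundy values for row D (subtraction set {2, 7}):
g(0) = mex{} = 0
g(1) = mex{} = 0
g(2) = mex{0} = 1
g(3) = mex{0} = 1
g(4) = mex{1} = 0
g(5) = mex{1} = 0
g(6) = mex{0} = 1
g(7) = mex{0} = 1
g(8) = mex{0,1} = 2
So g(8) = 2.
The value of a disjunctive sum is the nim-sum of the parts.
Combined value = 1 XOR 5 XOR 3 XOR 2 = 5.

5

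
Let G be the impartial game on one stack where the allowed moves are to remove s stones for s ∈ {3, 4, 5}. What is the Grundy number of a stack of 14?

2

Grundy values for subtraction set {3, 4, 5}:
g(0) = mex{} = 0
g(1) = mex{} = 0
g(2) = mex{} = 0
g(3) = mex{0} = 1
g(4) = mex{0} = 1
g(5) = mex{0} = 1
g(6) = mex{0,1} = 2
g(7) = mex{0,1} = 2
g(8) = mex{1} = 0
g(9) = mex{1,2} = 0
g(10) = mex{1,2} = 0
g(11) = mex{0,2} = 1
g(12) = mex{0,2} = 1
g(13) = mex{0} = 1
g(14) = mex{0,1} = 2
So g(14) = 2.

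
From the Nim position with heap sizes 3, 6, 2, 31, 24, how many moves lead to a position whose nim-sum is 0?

Nim-sum: 3 ⊕ 6 ⊕ 2 ⊕ 31 ⊕ 24 = 0.
The nim-sum is already 0, so every move leaves a nonzero nim-sum — there are no winning moves.

0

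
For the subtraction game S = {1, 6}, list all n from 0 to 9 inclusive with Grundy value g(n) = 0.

Compute g(0), g(1), … for moves {1, 6}:
k:     0  1  2  3  4  5  6  7  8  9
g(k):  0  1  0  1  0  1  2  0  1  0
The P-positions (g = 0) in 0..9 are 0, 2, 4, 7, 9.

0, 2, 4, 7, 9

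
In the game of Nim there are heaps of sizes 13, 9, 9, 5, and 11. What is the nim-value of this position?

Write each in binary and XOR column by column:
  1101  (13)
  1001  (9)
  1001  (9)
  0101  (5)
  1011  (11)
  ----
  0011  (3)

3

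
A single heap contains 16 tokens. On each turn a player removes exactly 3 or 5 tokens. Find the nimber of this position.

0

Grundy values for subtraction set {3, 5}:
k:     0  1  2  3  4  5  6  7  8  9 10 11 12 13 14 15 16
g(k):  0  0  0  1  1  1  2  2  0  0  0  1  1  1  2  2  0
So g(16) = 0.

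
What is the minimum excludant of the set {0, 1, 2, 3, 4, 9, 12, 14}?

The values 0, 1, 2, 3, 4 are all present; 5 is the first non-negative integer missing from the set.

5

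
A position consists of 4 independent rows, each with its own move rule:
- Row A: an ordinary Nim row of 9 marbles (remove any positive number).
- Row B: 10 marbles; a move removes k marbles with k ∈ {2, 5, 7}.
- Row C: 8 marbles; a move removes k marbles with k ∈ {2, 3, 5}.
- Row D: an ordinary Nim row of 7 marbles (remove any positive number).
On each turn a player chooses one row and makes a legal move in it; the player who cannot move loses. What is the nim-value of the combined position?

Row A is a plain Nim row of size 9, so its Grundy value is 9.
Build the Grundy sequence for row B with g(k) = mex{g(k−s) : s ∈ {2, 5, 7}, s ≤ k}:
g(0) = mex{} = 0
g(1) = mex{} = 0
g(2) = mex{0} = 1
g(3) = mex{0} = 1
g(4) = mex{1} = 0
g(5) = mex{0,1} = 2
g(6) = mex{0} = 1
g(7) = mex{0,1,2} = 3
g(8) = mex{0,1} = 2
g(9) = mex{0,1,3} = 2
g(10) = mex{1,2} = 0
So g(10) = 0.
For row C, compute g(0), g(1), … with moves {2, 3, 5}:
k:     0  1  2  3  4  5  6  7  8
g(k):  0  0  1  1  2  2  3  0  0
So g(8) = 0.
Row D is a plain Nim row of size 7, so its Grundy value is 7.
The value of a disjunctive sum is the nim-sum of the parts.
Combined value = 9 XOR 0 XOR 0 XOR 7 = 14.

14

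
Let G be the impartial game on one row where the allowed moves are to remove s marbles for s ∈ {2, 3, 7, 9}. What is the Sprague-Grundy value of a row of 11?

Grundy values for subtraction set {2, 3, 7, 9}:
g(0) = mex{} = 0
g(1) = mex{} = 0
g(2) = mex{0} = 1
g(3) = mex{0} = 1
g(4) = mex{0,1} = 2
g(5) = mex{1} = 0
g(6) = mex{1,2} = 0
g(7) = mex{0,2} = 1
g(8) = mex{0} = 1
g(9) = mex{0,1} = 2
g(10) = mex{0,1} = 2
g(11) = mex{1,2} = 0
So g(11) = 0.

0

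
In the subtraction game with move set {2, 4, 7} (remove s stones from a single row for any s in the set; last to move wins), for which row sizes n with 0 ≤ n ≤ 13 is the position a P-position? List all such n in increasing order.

0, 1, 6, 9, 12

Build the Grundy sequence with g(k) = mex{g(k−s) : s ∈ {2, 4, 7}, s ≤ k}:
g(0) = mex{} = 0
g(1) = mex{} = 0
g(2) = mex{0} = 1
g(3) = mex{0} = 1
g(4) = mex{0,1} = 2
g(5) = mex{0,1} = 2
g(6) = mex{1,2} = 0
g(7) = mex{0,1,2} = 3
g(8) = mex{0,2} = 1
g(9) = mex{1,2,3} = 0
g(10) = mex{0,1} = 2
g(11) = mex{0,2,3} = 1
g(12) = mex{1,2} = 0
g(13) = mex{0,1} = 2
The P-positions (g = 0) in 0..13 are 0, 1, 6, 9, 12.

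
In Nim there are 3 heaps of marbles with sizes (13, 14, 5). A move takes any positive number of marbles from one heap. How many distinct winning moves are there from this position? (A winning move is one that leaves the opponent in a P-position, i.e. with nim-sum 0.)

3

In binary:
  1101  (13)
  1110  (14)
  0101  (5)
  ----
  0110  (6)
The overall nim-sum is X = 6. A heap of size p has a winning move iff p XOR X < p (reduce it to p XOR X).
  13: 13 XOR 6 = 11 < 13 — winning move (to 11).
  14: 14 XOR 6 = 8 < 14 — winning move (to 8).
  5: 5 XOR 6 = 3 < 5 — winning move (to 3).
That gives 3 winning moves.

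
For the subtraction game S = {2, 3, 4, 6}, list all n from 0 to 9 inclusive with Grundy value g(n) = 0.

0, 1, 8, 9

Grundy values for subtraction set {2, 3, 4, 6}:
g(0) = mex{} = 0
g(1) = mex{} = 0
g(2) = mex{0} = 1
g(3) = mex{0} = 1
g(4) = mex{0,1} = 2
g(5) = mex{0,1} = 2
g(6) = mex{0,1,2} = 3
g(7) = mex{0,1,2} = 3
g(8) = mex{1,2,3} = 0
g(9) = mex{1,2,3} = 0
The P-positions (g = 0) in 0..9 are 0, 1, 8, 9.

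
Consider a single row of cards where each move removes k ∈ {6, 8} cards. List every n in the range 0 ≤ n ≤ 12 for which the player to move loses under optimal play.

Grundy values for subtraction set {6, 8}:
g(0) = mex{} = 0
g(1) = mex{} = 0
g(2) = mex{} = 0
g(3) = mex{} = 0
g(4) = mex{} = 0
g(5) = mex{} = 0
g(6) = mex{0} = 1
g(7) = mex{0} = 1
g(8) = mex{0} = 1
g(9) = mex{0} = 1
g(10) = mex{0} = 1
g(11) = mex{0} = 1
g(12) = mex{0,1} = 2
The P-positions (g = 0) in 0..12 are 0, 1, 2, 3, 4, 5.

0, 1, 2, 3, 4, 5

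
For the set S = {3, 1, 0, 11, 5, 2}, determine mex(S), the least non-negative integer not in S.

The values 0, 1, 2, 3 are all present; 4 is the first non-negative integer missing from the set.

4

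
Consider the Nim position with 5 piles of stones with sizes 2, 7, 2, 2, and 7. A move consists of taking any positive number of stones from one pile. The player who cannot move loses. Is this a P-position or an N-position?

N-position

Nim-sum: 2 ^ 7 ^ 2 ^ 2 ^ 7 = 2.
The nim-sum is 2 ≠ 0, so this is an N-position: the player to move can win.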